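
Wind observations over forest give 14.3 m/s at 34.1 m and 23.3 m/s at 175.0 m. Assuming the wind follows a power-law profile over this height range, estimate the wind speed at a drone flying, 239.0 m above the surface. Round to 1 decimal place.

25.6 m/s

First find α: α = ln(V₂/V₁)/ln(z₂/z₁) = ln(23.3/14.3)/ln(175.0/34.1) = 0.48819/1.63549 = 0.2985
Extrapolate from 175.0 m to 239.0 m: V₃ = 23.3 × (239.0/175.0)^0.2985 = 23.3 × 1.0975 = 25.5718 m/s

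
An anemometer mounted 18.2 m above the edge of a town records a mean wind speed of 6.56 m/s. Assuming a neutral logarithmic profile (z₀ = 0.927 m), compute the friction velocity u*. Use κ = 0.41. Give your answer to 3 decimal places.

Log law: V(z) = (u*/κ) · ln(z/z₀) ⇒ u* = κ · V / ln(z/z₀)
u* = 0.41 × 6.56 / ln(18.2/0.927) = 0.41 × 6.56 / 2.9772
   = 2.6896 / 2.9772 = 0.9034 m/s

u* ≈ 0.903 m/s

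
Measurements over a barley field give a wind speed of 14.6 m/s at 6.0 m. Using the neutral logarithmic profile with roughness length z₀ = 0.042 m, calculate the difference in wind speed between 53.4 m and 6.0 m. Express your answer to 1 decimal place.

6.4 m/s

Log law: V₂ = V₁ · ln(z₂/z₀)/ln(z₁/z₀) = 14.6 × 7.1479/4.9618 = 21.0324 m/s
ΔV = 21.0324 − 14.6 = 6.4324 m/s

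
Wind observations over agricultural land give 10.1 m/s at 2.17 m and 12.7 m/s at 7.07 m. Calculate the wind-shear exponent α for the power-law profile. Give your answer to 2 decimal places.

Power law: V₂/V₁ = (z₂/z₁)^α ⇒ α = ln(V₂/V₁) / ln(z₂/z₁)
α = ln(12.7/10.1) / ln(7.07/2.17) = ln(1.2574) / ln(3.2581)
  = 0.22907 / 1.18113 = 0.19394

α ≈ 0.19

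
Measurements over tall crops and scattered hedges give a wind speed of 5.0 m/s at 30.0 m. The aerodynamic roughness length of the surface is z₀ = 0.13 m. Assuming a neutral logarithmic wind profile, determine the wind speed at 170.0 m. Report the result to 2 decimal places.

Log law: V(z) ∝ ln(z/z₀), so V₂/V₁ = ln(z₂/z₀) / ln(z₁/z₀).
ln(170.0/0.13) = 7.1760, ln(30.0/0.13) = 5.4414
V₂ = 5.0 × 7.1760/5.4414 = 5.0 × 1.3188 = 6.5939 m/s

6.59 m/s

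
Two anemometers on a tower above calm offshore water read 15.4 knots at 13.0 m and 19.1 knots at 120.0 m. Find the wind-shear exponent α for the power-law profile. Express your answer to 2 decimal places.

α ≈ 0.10

Power law: V₂/V₁ = (z₂/z₁)^α ⇒ α = ln(V₂/V₁) / ln(z₂/z₁)
α = ln(19.1/15.4) / ln(120.0/13.0) = ln(1.2403) / ln(9.2308)
  = 0.21532 / 2.22254 = 0.09688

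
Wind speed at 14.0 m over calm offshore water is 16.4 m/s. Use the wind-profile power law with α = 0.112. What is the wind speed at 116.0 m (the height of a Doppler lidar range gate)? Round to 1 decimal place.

Power-law profile: V₂ = V₁ · (z₂/z₁)^α
V₂ = 16.4 × (116.0/14.0)^0.112 = 16.4 × (8.2857)^0.112
    = 16.4 × 1.2672 = 20.7825 m/s

20.8 m/s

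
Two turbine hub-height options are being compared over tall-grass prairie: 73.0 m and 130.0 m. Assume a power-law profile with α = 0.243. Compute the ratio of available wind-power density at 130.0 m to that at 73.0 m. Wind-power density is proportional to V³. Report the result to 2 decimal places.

Speed ratio: V_B/V_A = (z_B/z_A)^α = (130.0/73.0)^0.243 = (1.7808)^0.243 = 1.15054
Power-density ratio: P_B/P_A = (V_B/V_A)³ = (1.15054)³ = 1.52301

1.52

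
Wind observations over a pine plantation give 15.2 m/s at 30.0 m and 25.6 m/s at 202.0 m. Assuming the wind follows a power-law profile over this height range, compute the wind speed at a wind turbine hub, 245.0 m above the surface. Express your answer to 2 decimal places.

First find α: α = ln(V₂/V₁)/ln(z₂/z₁) = ln(25.6/15.2)/ln(202.0/30.0) = 0.52130/1.90707 = 0.2733
Extrapolate from 202.0 m to 245.0 m: V₃ = 25.6 × (245.0/202.0)^0.2733 = 25.6 × 1.0542 = 26.9868 m/s

26.99 m/s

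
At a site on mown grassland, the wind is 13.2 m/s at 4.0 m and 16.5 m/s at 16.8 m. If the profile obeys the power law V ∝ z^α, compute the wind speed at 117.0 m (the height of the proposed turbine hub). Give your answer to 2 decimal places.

22.31 m/s

First find α: α = ln(V₂/V₁)/ln(z₂/z₁) = ln(16.5/13.2)/ln(16.8/4.0) = 0.22314/1.43508 = 0.1555
Extrapolate from 16.8 m to 117.0 m: V₃ = 16.5 × (117.0/16.8)^0.1555 = 16.5 × 1.3523 = 22.3123 m/s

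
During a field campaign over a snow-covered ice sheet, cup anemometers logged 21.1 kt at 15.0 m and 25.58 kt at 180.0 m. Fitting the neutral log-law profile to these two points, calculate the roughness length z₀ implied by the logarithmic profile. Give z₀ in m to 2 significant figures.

Log law: V(z) ∝ ln(z/z₀). With r = V₁/V₂ = 21.1/25.58 = 0.82486,
r · ln(z₂/z₀) = ln(z₁/z₀) ⇒ ln z₀ = (ln z₁ − r·ln z₂)/(1 − r)
ln z₀ = (2.70805 − 0.82486×5.19296) / 0.17514 = -8.9954
z₀ = exp(-8.9954) = 0.0001240 m

z₀ ≈ 0.00012 m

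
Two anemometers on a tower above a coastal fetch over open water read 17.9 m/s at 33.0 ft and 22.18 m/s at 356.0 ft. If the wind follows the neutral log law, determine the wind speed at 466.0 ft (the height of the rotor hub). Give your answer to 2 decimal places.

22.66 m/s

Log law: V ∝ ln(z/z₀). From the pair, with r = V₁/V₂ = 0.80703,
ln z₀ = (ln z₁ − r·ln z₂)/(1 − r) = (3.4965 − 0.80703×5.8749)/0.19297 = -6.4506 → z₀ = 0.001580 ft
V₃ = V₁ · ln(z₃/z₀)/ln(z₁/z₀) = 17.9 × 12.5948/9.9471 = 22.6645 m/s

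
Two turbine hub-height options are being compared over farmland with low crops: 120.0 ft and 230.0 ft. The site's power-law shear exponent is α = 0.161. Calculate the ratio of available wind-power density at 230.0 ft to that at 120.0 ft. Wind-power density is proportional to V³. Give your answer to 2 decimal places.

1.37

Speed ratio: V_B/V_A = (z_B/z_A)^α = (230.0/120.0)^0.161 = (1.9167)^0.161 = 1.11043
Power-density ratio: P_B/P_A = (V_B/V_A)³ = (1.11043)³ = 1.36921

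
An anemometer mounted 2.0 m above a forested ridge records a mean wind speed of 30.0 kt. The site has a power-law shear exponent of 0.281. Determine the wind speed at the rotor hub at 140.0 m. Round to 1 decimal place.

Power-law profile: V₂ = V₁ · (z₂/z₁)^α
V₂ = 30.0 × (140.0/2.0)^0.281 = 30.0 × (70.0000)^0.281
    = 30.0 × 3.2997 = 98.9906 kt

99.0 kt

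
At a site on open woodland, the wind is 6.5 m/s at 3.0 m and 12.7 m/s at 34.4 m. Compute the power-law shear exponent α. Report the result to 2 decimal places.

α ≈ 0.27

Power law: V₂/V₁ = (z₂/z₁)^α ⇒ α = ln(V₂/V₁) / ln(z₂/z₁)
α = ln(12.7/6.5) / ln(34.4/3.0) = ln(1.9538) / ln(11.4667)
  = 0.66980 / 2.43944 = 0.27457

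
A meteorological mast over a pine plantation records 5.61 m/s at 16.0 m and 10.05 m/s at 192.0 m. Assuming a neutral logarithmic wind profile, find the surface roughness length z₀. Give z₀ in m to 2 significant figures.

z₀ ≈ 0.69 m

Log law: V(z) ∝ ln(z/z₀). With r = V₁/V₂ = 5.61/10.05 = 0.55821,
r · ln(z₂/z₀) = ln(z₁/z₀) ⇒ ln z₀ = (ln z₁ − r·ln z₂)/(1 − r)
ln z₀ = (2.77259 − 0.55821×5.25750) / 0.44179 = -0.3671
z₀ = exp(-0.3671) = 0.6927 m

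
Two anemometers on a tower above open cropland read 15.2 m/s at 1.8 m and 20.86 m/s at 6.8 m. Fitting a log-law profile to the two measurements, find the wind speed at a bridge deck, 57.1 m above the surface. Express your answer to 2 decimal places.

Log law: V ∝ ln(z/z₀). From the pair, with r = V₁/V₂ = 0.72867,
ln z₀ = (ln z₁ − r·ln z₂)/(1 − r) = (0.5878 − 0.72867×1.9169)/0.27133 = -2.9816 → z₀ = 0.05071 m
V₃ = V₁ · ln(z₃/z₀)/ln(z₁/z₀) = 15.2 × 7.0264/3.5694 = 29.9214 m/s

29.92 m/s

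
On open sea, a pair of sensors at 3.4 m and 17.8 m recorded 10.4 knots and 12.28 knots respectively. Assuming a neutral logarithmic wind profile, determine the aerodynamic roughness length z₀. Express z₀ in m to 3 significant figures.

Log law: V(z) ∝ ln(z/z₀). With r = V₁/V₂ = 10.4/12.28 = 0.84691,
r · ln(z₂/z₀) = ln(z₁/z₀) ⇒ ln z₀ = (ln z₁ − r·ln z₂)/(1 − r)
ln z₀ = (1.22378 − 0.84691×2.87920) / 0.15309 = -7.9339
z₀ = exp(-7.9339) = 0.0003584 m

z₀ ≈ 0.000358 m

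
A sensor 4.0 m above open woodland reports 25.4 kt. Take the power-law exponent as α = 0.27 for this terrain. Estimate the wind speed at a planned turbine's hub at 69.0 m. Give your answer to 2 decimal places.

Power-law profile: V₂ = V₁ · (z₂/z₁)^α
V₂ = 25.4 × (69.0/4.0)^0.27 = 25.4 × (17.2500)^0.27
    = 25.4 × 2.1574 = 54.7983 kt

54.80 kt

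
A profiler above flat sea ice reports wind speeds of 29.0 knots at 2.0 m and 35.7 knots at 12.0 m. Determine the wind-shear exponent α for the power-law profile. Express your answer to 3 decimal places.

α ≈ 0.116

Power law: V₂/V₁ = (z₂/z₁)^α ⇒ α = ln(V₂/V₁) / ln(z₂/z₁)
α = ln(35.7/29.0) / ln(12.0/2.0) = ln(1.2310) / ln(6.0000)
  = 0.20785 / 1.79176 = 0.11601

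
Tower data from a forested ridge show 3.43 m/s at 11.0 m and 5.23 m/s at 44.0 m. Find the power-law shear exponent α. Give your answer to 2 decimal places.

α ≈ 0.30

Power law: V₂/V₁ = (z₂/z₁)^α ⇒ α = ln(V₂/V₁) / ln(z₂/z₁)
α = ln(5.23/3.43) / ln(44.0/11.0) = ln(1.5248) / ln(4.0000)
  = 0.42185 / 1.38629 = 0.30430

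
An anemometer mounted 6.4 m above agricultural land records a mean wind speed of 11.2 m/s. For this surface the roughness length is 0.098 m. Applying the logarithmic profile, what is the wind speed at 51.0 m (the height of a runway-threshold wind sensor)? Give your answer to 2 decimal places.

16.76 m/s

Log law: V(z) ∝ ln(z/z₀), so V₂/V₁ = ln(z₂/z₀) / ln(z₁/z₀).
ln(51.0/0.098) = 6.2546, ln(6.4/0.098) = 4.1791
V₂ = 11.2 × 6.2546/4.1791 = 11.2 × 1.4966 = 16.7624 m/s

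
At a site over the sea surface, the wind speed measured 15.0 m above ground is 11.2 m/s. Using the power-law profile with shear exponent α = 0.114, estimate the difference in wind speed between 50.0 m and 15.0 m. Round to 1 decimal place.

1.6 m/s

Power law: V₂ = V₁ · (z₂/z₁)^α = 11.2 × (3.3333)^0.114 = 12.8477 m/s
ΔV = 12.8477 − 11.2 = 1.6477 m/s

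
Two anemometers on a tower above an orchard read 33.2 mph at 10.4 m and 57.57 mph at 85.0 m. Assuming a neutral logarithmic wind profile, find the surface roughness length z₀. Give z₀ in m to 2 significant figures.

Log law: V(z) ∝ ln(z/z₀). With r = V₁/V₂ = 33.2/57.57 = 0.57669,
r · ln(z₂/z₀) = ln(z₁/z₀) ⇒ ln z₀ = (ln z₁ − r·ln z₂)/(1 − r)
ln z₀ = (2.34181 − 0.57669×4.44265) / 0.42331 = -0.5202
z₀ = exp(-0.5202) = 0.5944 m

z₀ ≈ 0.59 m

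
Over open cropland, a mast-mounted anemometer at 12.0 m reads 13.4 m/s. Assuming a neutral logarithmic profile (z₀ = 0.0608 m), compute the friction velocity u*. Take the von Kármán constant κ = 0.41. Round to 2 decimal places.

Log law: V(z) = (u*/κ) · ln(z/z₀) ⇒ u* = κ · V / ln(z/z₀)
u* = 0.41 × 13.4 / ln(12.0/0.0608) = 0.41 × 13.4 / 5.2851
   = 5.4940 / 5.2851 = 1.0395 m/s

u* ≈ 1.04 m/s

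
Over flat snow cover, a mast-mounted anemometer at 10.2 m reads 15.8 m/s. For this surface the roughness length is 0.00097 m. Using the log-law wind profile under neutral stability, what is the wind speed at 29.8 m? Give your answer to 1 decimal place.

Log law: V(z) ∝ ln(z/z₀), so V₂/V₁ = ln(z₂/z₀) / ln(z₁/z₀).
ln(29.8/0.00097) = 10.3327, ln(10.2/0.00097) = 9.2606
V₂ = 15.8 × 10.3327/9.2606 = 15.8 × 1.1158 = 17.6292 m/s

17.6 m/s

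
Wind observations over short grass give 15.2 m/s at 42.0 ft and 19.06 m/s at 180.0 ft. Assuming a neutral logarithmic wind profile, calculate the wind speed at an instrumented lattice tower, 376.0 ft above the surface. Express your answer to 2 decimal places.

21.01 m/s

Log law: V ∝ ln(z/z₀). From the pair, with r = V₁/V₂ = 0.79748,
ln z₀ = (ln z₁ − r·ln z₂)/(1 − r) = (3.7377 − 0.79748×5.1930)/0.20252 = -1.9930 → z₀ = 0.1363 ft
V₃ = V₁ · ln(z₃/z₀)/ln(z₁/z₀) = 15.2 × 7.9226/5.7307 = 21.0138 m/s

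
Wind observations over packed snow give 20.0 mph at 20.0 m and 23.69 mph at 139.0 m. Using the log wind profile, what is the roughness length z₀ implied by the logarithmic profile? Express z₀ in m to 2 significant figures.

Log law: V(z) ∝ ln(z/z₀). With r = V₁/V₂ = 20.0/23.69 = 0.84424,
r · ln(z₂/z₀) = ln(z₁/z₀) ⇒ ln z₀ = (ln z₁ − r·ln z₂)/(1 − r)
ln z₀ = (2.99573 − 0.84424×4.93447) / 0.15576 = -7.5124
z₀ = exp(-7.5124) = 0.0005463 m

z₀ ≈ 0.00055 m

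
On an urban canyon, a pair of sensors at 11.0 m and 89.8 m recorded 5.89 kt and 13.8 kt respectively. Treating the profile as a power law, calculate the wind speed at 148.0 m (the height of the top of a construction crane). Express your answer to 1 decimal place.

16.9 kt

First find α: α = ln(V₂/V₁)/ln(z₂/z₁) = ln(13.8/5.89)/ln(89.8/11.0) = 0.85141/2.09969 = 0.4055
Extrapolate from 89.8 m to 148.0 m: V₃ = 13.8 × (148.0/89.8)^0.4055 = 13.8 × 1.2246 = 16.8992 kt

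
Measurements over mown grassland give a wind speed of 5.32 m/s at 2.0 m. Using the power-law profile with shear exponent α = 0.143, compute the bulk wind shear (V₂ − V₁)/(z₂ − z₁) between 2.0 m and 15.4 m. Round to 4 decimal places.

Power law: V₂ = V₁ · (z₂/z₁)^α = 5.32 × (7.7000)^0.143 = 7.1233 m/s
ΔV/Δz = (7.1233 − 5.32)/(15.4 − 2.0) = 1.8033/13.4000 = 0.13457 m/s/m

0.1346 m/s/m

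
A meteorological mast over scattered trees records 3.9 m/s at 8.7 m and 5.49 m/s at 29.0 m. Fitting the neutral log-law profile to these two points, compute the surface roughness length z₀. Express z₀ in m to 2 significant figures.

Log law: V(z) ∝ ln(z/z₀). With r = V₁/V₂ = 3.9/5.49 = 0.71038,
r · ln(z₂/z₀) = ln(z₁/z₀) ⇒ ln z₀ = (ln z₁ − r·ln z₂)/(1 − r)
ln z₀ = (2.16332 − 0.71038×3.36730) / 0.28962 = -0.7898
z₀ = exp(-0.7898) = 0.4539 m

z₀ ≈ 0.45 m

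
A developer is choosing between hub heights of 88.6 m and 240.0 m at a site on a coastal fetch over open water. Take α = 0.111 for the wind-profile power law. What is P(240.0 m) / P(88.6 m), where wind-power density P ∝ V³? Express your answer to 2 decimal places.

Speed ratio: V_B/V_A = (z_B/z_A)^α = (240.0/88.6)^0.111 = (2.7088)^0.111 = 1.11696
Power-density ratio: P_B/P_A = (V_B/V_A)³ = (1.11696)³ = 1.39353

1.39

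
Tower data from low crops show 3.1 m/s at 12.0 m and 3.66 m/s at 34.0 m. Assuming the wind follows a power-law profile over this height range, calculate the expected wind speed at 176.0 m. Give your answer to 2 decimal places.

4.76 m/s

First find α: α = ln(V₂/V₁)/ln(z₂/z₁) = ln(3.66/3.1)/ln(34.0/12.0) = 0.16606/1.04145 = 0.1595
Extrapolate from 34.0 m to 176.0 m: V₃ = 3.66 × (176.0/34.0)^0.1595 = 3.66 × 1.2997 = 4.7570 m/s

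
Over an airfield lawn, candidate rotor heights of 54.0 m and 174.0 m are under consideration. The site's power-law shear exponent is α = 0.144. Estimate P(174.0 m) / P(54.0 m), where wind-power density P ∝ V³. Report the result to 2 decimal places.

1.66

Speed ratio: V_B/V_A = (z_B/z_A)^α = (174.0/54.0)^0.144 = (3.2222)^0.144 = 1.18352
Power-density ratio: P_B/P_A = (V_B/V_A)³ = (1.18352)³ = 1.65777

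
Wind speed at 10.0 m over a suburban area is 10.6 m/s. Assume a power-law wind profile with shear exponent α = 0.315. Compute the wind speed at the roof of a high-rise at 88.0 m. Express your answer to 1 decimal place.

Power-law profile: V₂ = V₁ · (z₂/z₁)^α
V₂ = 10.6 × (88.0/10.0)^0.315 = 10.6 × (8.8000)^0.315
    = 10.6 × 1.9839 = 21.0290 m/s

21.0 m/s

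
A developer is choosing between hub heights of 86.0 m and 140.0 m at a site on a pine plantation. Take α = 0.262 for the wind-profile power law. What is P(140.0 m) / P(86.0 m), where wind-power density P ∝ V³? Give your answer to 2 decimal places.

1.47

Speed ratio: V_B/V_A = (z_B/z_A)^α = (140.0/86.0)^0.262 = (1.6279)^0.262 = 1.13618
Power-density ratio: P_B/P_A = (V_B/V_A)³ = (1.13618)³ = 1.46670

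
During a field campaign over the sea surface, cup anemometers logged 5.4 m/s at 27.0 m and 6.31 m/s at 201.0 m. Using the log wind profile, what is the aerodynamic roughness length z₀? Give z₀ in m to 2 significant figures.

z₀ ≈ 0.00018 m

Log law: V(z) ∝ ln(z/z₀). With r = V₁/V₂ = 5.4/6.31 = 0.85578,
r · ln(z₂/z₀) = ln(z₁/z₀) ⇒ ln z₀ = (ln z₁ − r·ln z₂)/(1 − r)
ln z₀ = (3.29584 − 0.85578×5.30330) / 0.14422 = -8.6166
z₀ = exp(-8.6166) = 0.0001811 m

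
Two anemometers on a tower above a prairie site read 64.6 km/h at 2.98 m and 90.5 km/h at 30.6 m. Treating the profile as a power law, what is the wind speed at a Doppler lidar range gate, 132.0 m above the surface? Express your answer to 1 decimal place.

First find α: α = ln(V₂/V₁)/ln(z₂/z₁) = ln(90.5/64.6)/ln(30.6/2.98) = 0.33714/2.32908 = 0.1448
Extrapolate from 30.6 m to 132.0 m: V₃ = 90.5 × (132.0/30.6)^0.1448 = 90.5 × 1.2356 = 111.8263 km/h

111.8 km/h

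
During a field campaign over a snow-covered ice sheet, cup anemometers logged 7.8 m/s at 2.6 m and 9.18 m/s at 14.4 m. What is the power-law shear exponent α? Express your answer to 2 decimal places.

α ≈ 0.10

Power law: V₂/V₁ = (z₂/z₁)^α ⇒ α = ln(V₂/V₁) / ln(z₂/z₁)
α = ln(9.18/7.8) / ln(14.4/2.6) = ln(1.1769) / ln(5.5385)
  = 0.16290 / 1.71172 = 0.09517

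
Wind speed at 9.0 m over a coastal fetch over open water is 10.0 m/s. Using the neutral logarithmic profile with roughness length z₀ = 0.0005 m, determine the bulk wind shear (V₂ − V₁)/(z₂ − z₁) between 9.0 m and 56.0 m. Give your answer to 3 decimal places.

Log law: V₂ = V₁ · ln(z₂/z₀)/ln(z₁/z₀) = 10.0 × 11.6263/9.7981 = 11.8658 m/s
ΔV/Δz = (11.8658 − 10.0)/(56.0 − 9.0) = 1.8658/47.0000 = 0.03970 m/s/m

0.040 m/s/m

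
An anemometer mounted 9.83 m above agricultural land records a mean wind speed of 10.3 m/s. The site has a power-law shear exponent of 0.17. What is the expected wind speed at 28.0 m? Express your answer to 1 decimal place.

12.3 m/s

Power-law profile: V₂ = V₁ · (z₂/z₁)^α
V₂ = 10.3 × (28.0/9.83)^0.17 = 10.3 × (2.8484)^0.17
    = 10.3 × 1.1948 = 12.3061 m/s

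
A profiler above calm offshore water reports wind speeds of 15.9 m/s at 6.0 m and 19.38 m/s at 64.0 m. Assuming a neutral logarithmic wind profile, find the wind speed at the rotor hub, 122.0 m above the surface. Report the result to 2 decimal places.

20.33 m/s

Log law: V ∝ ln(z/z₀). From the pair, with r = V₁/V₂ = 0.82043,
ln z₀ = (ln z₁ − r·ln z₂)/(1 − r) = (1.7918 − 0.82043×4.1589)/0.17957 = -9.0235 → z₀ = 0.0001205 m
V₃ = V₁ · ln(z₃/z₀)/ln(z₁/z₀) = 15.9 × 13.8276/10.8153 = 20.3284 m/s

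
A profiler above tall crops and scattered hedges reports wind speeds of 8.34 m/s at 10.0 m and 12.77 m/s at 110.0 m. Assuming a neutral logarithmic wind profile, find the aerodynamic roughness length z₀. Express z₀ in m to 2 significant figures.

z₀ ≈ 0.11 m

Log law: V(z) ∝ ln(z/z₀). With r = V₁/V₂ = 8.34/12.77 = 0.65309,
r · ln(z₂/z₀) = ln(z₁/z₀) ⇒ ln z₀ = (ln z₁ − r·ln z₂)/(1 − r)
ln z₀ = (2.30259 − 0.65309×4.70048) / 0.34691 = -2.2117
z₀ = exp(-2.2117) = 0.1095 m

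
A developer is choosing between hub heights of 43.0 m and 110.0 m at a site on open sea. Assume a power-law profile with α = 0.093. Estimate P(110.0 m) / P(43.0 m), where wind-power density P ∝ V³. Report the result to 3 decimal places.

1.300

Speed ratio: V_B/V_A = (z_B/z_A)^α = (110.0/43.0)^0.093 = (2.5581)^0.093 = 1.09128
Power-density ratio: P_B/P_A = (V_B/V_A)³ = (1.09128)³ = 1.29960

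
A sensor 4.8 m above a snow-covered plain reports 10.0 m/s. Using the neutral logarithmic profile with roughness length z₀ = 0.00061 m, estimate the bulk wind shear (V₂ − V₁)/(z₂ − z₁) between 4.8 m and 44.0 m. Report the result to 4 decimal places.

0.0630 m/s/m

Log law: V₂ = V₁ · ln(z₂/z₀)/ln(z₁/z₀) = 10.0 × 11.1862/8.9707 = 12.4698 m/s
ΔV/Δz = (12.4698 − 10.0)/(44.0 − 4.8) = 2.4698/39.2000 = 0.06301 m/s/m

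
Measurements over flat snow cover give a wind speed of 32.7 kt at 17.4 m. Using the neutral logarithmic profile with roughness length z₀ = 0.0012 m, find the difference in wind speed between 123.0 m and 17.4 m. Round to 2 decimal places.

6.67 kt

Log law: V₂ = V₁ · ln(z₂/z₀)/ln(z₁/z₀) = 32.7 × 11.5376/9.5819 = 39.3742 kt
ΔV = 39.3742 − 32.7 = 6.6742 kt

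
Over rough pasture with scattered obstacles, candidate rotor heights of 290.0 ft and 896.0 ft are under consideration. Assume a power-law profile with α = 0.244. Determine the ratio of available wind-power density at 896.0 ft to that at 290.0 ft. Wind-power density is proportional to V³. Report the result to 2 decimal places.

Speed ratio: V_B/V_A = (z_B/z_A)^α = (896.0/290.0)^0.244 = (3.0897)^0.244 = 1.31686
Power-density ratio: P_B/P_A = (V_B/V_A)³ = (1.31686)³ = 2.28357

2.28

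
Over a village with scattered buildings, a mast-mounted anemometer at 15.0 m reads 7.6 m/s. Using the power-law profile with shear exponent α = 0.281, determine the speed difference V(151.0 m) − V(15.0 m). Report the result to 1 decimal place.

6.9 m/s

Power law: V₂ = V₁ · (z₂/z₁)^α = 7.6 × (10.0667)^0.281 = 14.5420 m/s
ΔV = 14.5420 − 7.6 = 6.9420 m/s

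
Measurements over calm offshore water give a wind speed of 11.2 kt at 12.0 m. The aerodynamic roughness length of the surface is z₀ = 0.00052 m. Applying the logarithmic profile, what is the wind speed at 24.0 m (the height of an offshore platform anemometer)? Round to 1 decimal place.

Log law: V(z) ∝ ln(z/z₀), so V₂/V₁ = ln(z₂/z₀) / ln(z₁/z₀).
ln(24.0/0.00052) = 10.7397, ln(12.0/0.00052) = 10.0466
V₂ = 11.2 × 10.7397/10.0466 = 11.2 × 1.0690 = 11.9727 kt

12.0 kt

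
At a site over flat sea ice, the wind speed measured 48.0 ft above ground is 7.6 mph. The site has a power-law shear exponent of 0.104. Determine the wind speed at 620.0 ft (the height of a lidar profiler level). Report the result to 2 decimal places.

Power-law profile: V₂ = V₁ · (z₂/z₁)^α
V₂ = 7.6 × (620.0/48.0)^0.104 = 7.6 × (12.9167)^0.104
    = 7.6 × 1.3048 = 9.9168 mph

9.92 mph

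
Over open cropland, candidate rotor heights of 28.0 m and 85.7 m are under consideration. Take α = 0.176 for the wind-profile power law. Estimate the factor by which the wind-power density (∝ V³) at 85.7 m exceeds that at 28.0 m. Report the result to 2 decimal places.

Speed ratio: V_B/V_A = (z_B/z_A)^α = (85.7/28.0)^0.176 = (3.0607)^0.176 = 1.21760
Power-density ratio: P_B/P_A = (V_B/V_A)³ = (1.21760)³ = 1.80515

1.81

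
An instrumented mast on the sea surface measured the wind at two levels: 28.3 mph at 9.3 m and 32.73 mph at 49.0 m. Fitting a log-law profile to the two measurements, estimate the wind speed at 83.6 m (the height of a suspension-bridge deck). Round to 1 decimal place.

Log law: V ∝ ln(z/z₀). From the pair, with r = V₁/V₂ = 0.86465,
ln z₀ = (ln z₁ − r·ln z₂)/(1 − r) = (2.2300 − 0.86465×3.8918)/0.13535 = -8.3860 → z₀ = 0.0002280 m
V₃ = V₁ · ln(z₃/z₀)/ln(z₁/z₀) = 28.3 × 12.8121/10.6161 = 34.1541 mph

34.2 mph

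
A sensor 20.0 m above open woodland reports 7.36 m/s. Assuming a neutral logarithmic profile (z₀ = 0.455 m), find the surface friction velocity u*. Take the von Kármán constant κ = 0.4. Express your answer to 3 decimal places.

u* ≈ 0.778 m/s

Log law: V(z) = (u*/κ) · ln(z/z₀) ⇒ u* = κ · V / ln(z/z₀)
u* = 0.4 × 7.36 / ln(20.0/0.455) = 0.4 × 7.36 / 3.7832
   = 2.9440 / 3.7832 = 0.7782 m/s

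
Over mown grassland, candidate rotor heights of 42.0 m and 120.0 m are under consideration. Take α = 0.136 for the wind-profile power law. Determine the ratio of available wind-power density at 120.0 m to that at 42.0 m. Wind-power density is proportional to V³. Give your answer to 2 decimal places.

Speed ratio: V_B/V_A = (z_B/z_A)^α = (120.0/42.0)^0.136 = (2.8571)^0.136 = 1.15347
Power-density ratio: P_B/P_A = (V_B/V_A)³ = (1.15347)³ = 1.53469

1.53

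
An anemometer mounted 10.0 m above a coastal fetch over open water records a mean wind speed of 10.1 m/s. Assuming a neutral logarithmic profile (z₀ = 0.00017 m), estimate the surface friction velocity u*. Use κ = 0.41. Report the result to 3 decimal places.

Log law: V(z) = (u*/κ) · ln(z/z₀) ⇒ u* = κ · V / ln(z/z₀)
u* = 0.41 × 10.1 / ln(10.0/0.00017) = 0.41 × 10.1 / 10.9823
   = 4.1410 / 10.9823 = 0.3771 m/s

u* ≈ 0.377 m/s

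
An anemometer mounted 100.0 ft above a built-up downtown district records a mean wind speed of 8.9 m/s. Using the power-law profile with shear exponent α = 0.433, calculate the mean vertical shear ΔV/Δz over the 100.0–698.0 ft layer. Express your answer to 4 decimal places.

Power law: V₂ = V₁ · (z₂/z₁)^α = 8.9 × (6.9800)^0.433 = 20.6433 m/s
ΔV/Δz = (20.6433 − 8.9)/(698.0 − 100.0) = 11.7433/598.0000 = 0.01964 m/s/ft

0.0196 m/s/ft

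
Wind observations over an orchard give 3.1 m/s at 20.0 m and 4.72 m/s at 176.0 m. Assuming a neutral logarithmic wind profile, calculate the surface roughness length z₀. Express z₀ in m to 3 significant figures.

Log law: V(z) ∝ ln(z/z₀). With r = V₁/V₂ = 3.1/4.72 = 0.65678,
r · ln(z₂/z₀) = ln(z₁/z₀) ⇒ ln z₀ = (ln z₁ − r·ln z₂)/(1 − r)
ln z₀ = (2.99573 − 0.65678×5.17048) / 0.34322 = -1.1658
z₀ = exp(-1.1658) = 0.3117 m

z₀ ≈ 0.312 m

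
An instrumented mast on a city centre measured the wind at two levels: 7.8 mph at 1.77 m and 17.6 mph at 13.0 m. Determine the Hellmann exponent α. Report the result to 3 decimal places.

Power law: V₂/V₁ = (z₂/z₁)^α ⇒ α = ln(V₂/V₁) / ln(z₂/z₁)
α = ln(17.6/7.8) / ln(13.0/1.77) = ln(2.2564) / ln(7.3446)
  = 0.81378 / 1.99397 = 0.40812

α ≈ 0.408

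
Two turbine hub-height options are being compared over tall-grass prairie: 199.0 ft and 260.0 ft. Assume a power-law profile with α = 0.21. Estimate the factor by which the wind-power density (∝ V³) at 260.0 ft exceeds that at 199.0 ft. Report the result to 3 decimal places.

Speed ratio: V_B/V_A = (z_B/z_A)^α = (260.0/199.0)^0.21 = (1.3065)^0.21 = 1.05776
Power-density ratio: P_B/P_A = (V_B/V_A)³ = (1.05776)³ = 1.18347

1.183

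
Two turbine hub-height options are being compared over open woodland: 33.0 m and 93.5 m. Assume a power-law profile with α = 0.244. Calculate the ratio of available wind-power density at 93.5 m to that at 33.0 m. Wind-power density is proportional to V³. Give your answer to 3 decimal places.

Speed ratio: V_B/V_A = (z_B/z_A)^α = (93.5/33.0)^0.244 = (2.8333)^0.244 = 1.28932
Power-density ratio: P_B/P_A = (V_B/V_A)³ = (1.28932)³ = 2.14329

2.143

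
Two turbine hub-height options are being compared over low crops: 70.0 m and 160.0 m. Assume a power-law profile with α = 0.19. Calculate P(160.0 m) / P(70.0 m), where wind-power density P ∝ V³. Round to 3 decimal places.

Speed ratio: V_B/V_A = (z_B/z_A)^α = (160.0/70.0)^0.19 = (2.2857)^0.19 = 1.17008
Power-density ratio: P_B/P_A = (V_B/V_A)³ = (1.17008)³ = 1.60193

1.602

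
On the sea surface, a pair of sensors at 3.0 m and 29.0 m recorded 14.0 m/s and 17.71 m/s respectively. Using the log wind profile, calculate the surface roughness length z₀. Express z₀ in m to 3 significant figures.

Log law: V(z) ∝ ln(z/z₀). With r = V₁/V₂ = 14.0/17.71 = 0.79051,
r · ln(z₂/z₀) = ln(z₁/z₀) ⇒ ln z₀ = (ln z₁ − r·ln z₂)/(1 − r)
ln z₀ = (1.09861 − 0.79051×3.36730) / 0.20949 = -7.4625
z₀ = exp(-7.4625) = 0.0005742 m

z₀ ≈ 0.000574 m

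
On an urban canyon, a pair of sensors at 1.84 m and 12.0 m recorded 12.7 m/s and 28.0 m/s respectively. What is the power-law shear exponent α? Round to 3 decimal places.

Power law: V₂/V₁ = (z₂/z₁)^α ⇒ α = ln(V₂/V₁) / ln(z₂/z₁)
α = ln(28.0/12.7) / ln(12.0/1.84) = ln(2.2047) / ln(6.5217)
  = 0.79060 / 1.87514 = 0.42162

α ≈ 0.422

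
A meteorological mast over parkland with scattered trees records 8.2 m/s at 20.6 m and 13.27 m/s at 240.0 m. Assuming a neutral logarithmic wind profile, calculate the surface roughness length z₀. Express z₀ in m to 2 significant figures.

Log law: V(z) ∝ ln(z/z₀). With r = V₁/V₂ = 8.2/13.27 = 0.61794,
r · ln(z₂/z₀) = ln(z₁/z₀) ⇒ ln z₀ = (ln z₁ − r·ln z₂)/(1 − r)
ln z₀ = (3.02529 − 0.61794×5.48064) / 0.38206 = -0.9459
z₀ = exp(-0.9459) = 0.3883 m

z₀ ≈ 0.39 m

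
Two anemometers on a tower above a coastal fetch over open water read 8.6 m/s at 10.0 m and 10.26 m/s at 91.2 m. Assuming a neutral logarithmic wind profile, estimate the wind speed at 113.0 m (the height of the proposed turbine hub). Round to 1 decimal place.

10.4 m/s

Log law: V ∝ ln(z/z₀). From the pair, with r = V₁/V₂ = 0.83821,
ln z₀ = (ln z₁ − r·ln z₂)/(1 − r) = (2.3026 − 0.83821×4.5131)/0.16179 = -9.1492 → z₀ = 0.0001063 m
V₃ = V₁ · ln(z₃/z₀)/ln(z₁/z₀) = 8.6 × 13.8766/11.4518 = 10.4210 m/s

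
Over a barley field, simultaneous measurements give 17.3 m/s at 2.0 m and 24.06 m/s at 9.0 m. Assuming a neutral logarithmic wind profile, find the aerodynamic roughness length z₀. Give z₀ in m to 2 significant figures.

Log law: V(z) ∝ ln(z/z₀). With r = V₁/V₂ = 17.3/24.06 = 0.71904,
r · ln(z₂/z₀) = ln(z₁/z₀) ⇒ ln z₀ = (ln z₁ − r·ln z₂)/(1 − r)
ln z₀ = (0.69315 − 0.71904×2.19722) / 0.28096 = -3.1560
z₀ = exp(-3.1560) = 0.04259 m

z₀ ≈ 0.043 m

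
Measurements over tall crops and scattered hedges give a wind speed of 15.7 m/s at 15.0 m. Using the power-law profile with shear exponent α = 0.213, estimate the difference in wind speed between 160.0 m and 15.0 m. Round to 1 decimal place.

Power law: V₂ = V₁ · (z₂/z₁)^α = 15.7 × (10.6667)^0.213 = 25.9938 m/s
ΔV = 25.9938 − 15.7 = 10.2938 m/s

10.3 m/s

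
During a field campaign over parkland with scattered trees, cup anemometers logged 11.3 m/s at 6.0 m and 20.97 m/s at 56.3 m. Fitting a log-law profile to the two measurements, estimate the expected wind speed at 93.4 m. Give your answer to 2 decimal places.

23.16 m/s

Log law: V ∝ ln(z/z₀). From the pair, with r = V₁/V₂ = 0.53887,
ln z₀ = (ln z₁ − r·ln z₂)/(1 − r) = (1.7918 − 0.53887×4.0307)/0.46113 = -0.8246 → z₀ = 0.4384 m
V₃ = V₁ · ln(z₃/z₀)/ln(z₁/z₀) = 11.3 × 5.3615/2.6163 = 23.1563 m/s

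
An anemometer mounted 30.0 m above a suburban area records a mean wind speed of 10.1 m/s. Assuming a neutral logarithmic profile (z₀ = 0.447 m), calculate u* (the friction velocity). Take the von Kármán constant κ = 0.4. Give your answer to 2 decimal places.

u* ≈ 0.96 m/s

Log law: V(z) = (u*/κ) · ln(z/z₀) ⇒ u* = κ · V / ln(z/z₀)
u* = 0.4 × 10.1 / ln(30.0/0.447) = 0.4 × 10.1 / 4.2064
   = 4.0400 / 4.2064 = 0.9604 m/s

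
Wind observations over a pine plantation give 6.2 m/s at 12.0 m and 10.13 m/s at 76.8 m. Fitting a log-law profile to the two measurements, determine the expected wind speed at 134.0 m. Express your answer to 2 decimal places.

11.31 m/s

Log law: V ∝ ln(z/z₀). From the pair, with r = V₁/V₂ = 0.61204,
ln z₀ = (ln z₁ − r·ln z₂)/(1 − r) = (2.4849 − 0.61204×4.3412)/0.38796 = -0.4436 → z₀ = 0.6417 m
V₃ = V₁ · ln(z₃/z₀)/ln(z₁/z₀) = 6.2 × 5.3414/2.9285 = 11.3085 m/s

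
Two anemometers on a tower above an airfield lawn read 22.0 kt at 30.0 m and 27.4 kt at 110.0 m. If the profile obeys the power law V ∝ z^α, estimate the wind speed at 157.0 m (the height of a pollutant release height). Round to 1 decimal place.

29.1 kt

First find α: α = ln(V₂/V₁)/ln(z₂/z₁) = ln(27.4/22.0)/ln(110.0/30.0) = 0.21950/1.29928 = 0.1689
Extrapolate from 110.0 m to 157.0 m: V₃ = 27.4 × (157.0/110.0)^0.1689 = 27.4 × 1.0619 = 29.0973 kt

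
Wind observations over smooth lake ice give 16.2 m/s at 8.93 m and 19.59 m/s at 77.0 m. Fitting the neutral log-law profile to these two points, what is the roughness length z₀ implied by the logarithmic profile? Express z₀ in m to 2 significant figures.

Log law: V(z) ∝ ln(z/z₀). With r = V₁/V₂ = 16.2/19.59 = 0.82695,
r · ln(z₂/z₀) = ln(z₁/z₀) ⇒ ln z₀ = (ln z₁ − r·ln z₂)/(1 − r)
ln z₀ = (2.18942 − 0.82695×4.34381) / 0.17305 = -8.1059
z₀ = exp(-8.1059) = 0.0003018 m

z₀ ≈ 0.00030 m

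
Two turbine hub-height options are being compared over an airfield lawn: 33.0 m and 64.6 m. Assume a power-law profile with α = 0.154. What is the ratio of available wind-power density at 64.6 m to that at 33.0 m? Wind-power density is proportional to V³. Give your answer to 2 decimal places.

Speed ratio: V_B/V_A = (z_B/z_A)^α = (64.6/33.0)^0.154 = (1.9576)^0.154 = 1.10898
Power-density ratio: P_B/P_A = (V_B/V_A)³ = (1.10898)³ = 1.36387

1.36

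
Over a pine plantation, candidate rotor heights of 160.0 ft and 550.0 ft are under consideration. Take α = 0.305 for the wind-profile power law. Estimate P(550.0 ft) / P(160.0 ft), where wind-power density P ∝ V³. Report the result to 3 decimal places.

3.095

Speed ratio: V_B/V_A = (z_B/z_A)^α = (550.0/160.0)^0.305 = (3.4375)^0.305 = 1.45732
Power-density ratio: P_B/P_A = (V_B/V_A)³ = (1.45732)³ = 3.09501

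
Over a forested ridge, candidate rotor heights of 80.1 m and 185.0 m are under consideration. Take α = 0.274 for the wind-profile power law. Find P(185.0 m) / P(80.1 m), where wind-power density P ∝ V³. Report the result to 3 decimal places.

Speed ratio: V_B/V_A = (z_B/z_A)^α = (185.0/80.1)^0.274 = (2.3096)^0.274 = 1.25779
Power-density ratio: P_B/P_A = (V_B/V_A)³ = (1.25779)³ = 1.98989

1.990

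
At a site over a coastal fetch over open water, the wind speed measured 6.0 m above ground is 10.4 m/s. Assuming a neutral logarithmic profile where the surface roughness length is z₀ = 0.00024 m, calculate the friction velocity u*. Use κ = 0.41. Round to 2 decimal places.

Log law: V(z) = (u*/κ) · ln(z/z₀) ⇒ u* = κ · V / ln(z/z₀)
u* = 0.41 × 10.4 / ln(6.0/0.00024) = 0.41 × 10.4 / 10.1266
   = 4.2640 / 10.1266 = 0.4211 m/s

u* ≈ 0.42 m/s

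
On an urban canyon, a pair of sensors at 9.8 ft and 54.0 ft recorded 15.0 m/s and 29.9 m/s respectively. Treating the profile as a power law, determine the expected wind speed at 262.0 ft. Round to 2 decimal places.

First find α: α = ln(V₂/V₁)/ln(z₂/z₁) = ln(29.9/15.0)/ln(54.0/9.8) = 0.68981/1.70660 = 0.4042
Extrapolate from 54.0 ft to 262.0 ft: V₃ = 29.9 × (262.0/54.0)^0.4042 = 29.9 × 1.8934 = 56.6128 m/s

56.61 m/s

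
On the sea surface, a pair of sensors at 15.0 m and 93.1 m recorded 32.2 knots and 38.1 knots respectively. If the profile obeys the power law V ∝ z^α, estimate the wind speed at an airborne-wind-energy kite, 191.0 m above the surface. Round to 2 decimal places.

40.71 knots

First find α: α = ln(V₂/V₁)/ln(z₂/z₁) = ln(38.1/32.2)/ln(93.1/15.0) = 0.16825/1.82562 = 0.0922
Extrapolate from 93.1 m to 191.0 m: V₃ = 38.1 × (191.0/93.1)^0.0922 = 38.1 × 1.0685 = 40.7086 knots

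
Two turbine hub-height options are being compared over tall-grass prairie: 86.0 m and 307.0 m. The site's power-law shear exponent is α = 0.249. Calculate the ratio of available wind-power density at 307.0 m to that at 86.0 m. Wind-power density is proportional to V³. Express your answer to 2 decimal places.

Speed ratio: V_B/V_A = (z_B/z_A)^α = (307.0/86.0)^0.249 = (3.5698)^0.249 = 1.37280
Power-density ratio: P_B/P_A = (V_B/V_A)³ = (1.37280)³ = 2.58715

2.59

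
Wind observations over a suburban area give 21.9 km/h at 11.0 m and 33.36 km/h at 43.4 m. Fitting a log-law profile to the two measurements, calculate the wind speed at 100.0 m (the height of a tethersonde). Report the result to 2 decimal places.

40.33 km/h

Log law: V ∝ ln(z/z₀). From the pair, with r = V₁/V₂ = 0.65647,
ln z₀ = (ln z₁ − r·ln z₂)/(1 − r) = (2.3979 − 0.65647×3.7705)/0.34353 = -0.2251 → z₀ = 0.7985 m
V₃ = V₁ · ln(z₃/z₀)/ln(z₁/z₀) = 21.9 × 4.8302/2.6230 = 40.3293 km/h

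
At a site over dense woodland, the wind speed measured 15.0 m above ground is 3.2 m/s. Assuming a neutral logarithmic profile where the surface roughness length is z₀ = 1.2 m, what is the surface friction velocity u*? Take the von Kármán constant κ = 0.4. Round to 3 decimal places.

Log law: V(z) = (u*/κ) · ln(z/z₀) ⇒ u* = κ · V / ln(z/z₀)
u* = 0.4 × 3.2 / ln(15.0/1.2) = 0.4 × 3.2 / 2.5257
   = 1.2800 / 2.5257 = 0.5068 m/s

u* ≈ 0.507 m/s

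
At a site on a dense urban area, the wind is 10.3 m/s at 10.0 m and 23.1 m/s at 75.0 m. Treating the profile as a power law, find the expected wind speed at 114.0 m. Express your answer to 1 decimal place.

27.3 m/s

First find α: α = ln(V₂/V₁)/ln(z₂/z₁) = ln(23.1/10.3)/ln(75.0/10.0) = 0.80769/2.01490 = 0.4009
Extrapolate from 75.0 m to 114.0 m: V₃ = 23.1 × (114.0/75.0)^0.4009 = 23.1 × 1.1828 = 27.3215 m/s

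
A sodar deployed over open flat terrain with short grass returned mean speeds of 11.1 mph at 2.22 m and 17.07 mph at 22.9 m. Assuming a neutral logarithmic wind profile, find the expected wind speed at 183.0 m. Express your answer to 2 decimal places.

22.39 mph

Log law: V ∝ ln(z/z₀). From the pair, with r = V₁/V₂ = 0.65026,
ln z₀ = (ln z₁ − r·ln z₂)/(1 − r) = (0.7975 − 0.65026×3.1311)/0.34974 = -3.5414 → z₀ = 0.02897 m
V₃ = V₁ · ln(z₃/z₀)/ln(z₁/z₀) = 11.1 × 8.7509/4.3389 = 22.3869 mph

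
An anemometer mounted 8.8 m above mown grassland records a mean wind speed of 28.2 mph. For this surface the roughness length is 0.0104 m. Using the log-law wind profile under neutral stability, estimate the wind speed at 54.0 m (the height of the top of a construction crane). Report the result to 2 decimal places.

Log law: V(z) ∝ ln(z/z₀), so V₂/V₁ = ln(z₂/z₀) / ln(z₁/z₀).
ln(54.0/0.0104) = 8.5549, ln(8.8/0.0104) = 6.7407
V₂ = 28.2 × 8.5549/6.7407 = 28.2 × 1.2691 = 35.7899 mph

35.79 mph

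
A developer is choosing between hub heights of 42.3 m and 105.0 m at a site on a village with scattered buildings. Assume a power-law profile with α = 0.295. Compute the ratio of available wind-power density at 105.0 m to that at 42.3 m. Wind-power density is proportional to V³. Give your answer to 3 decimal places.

Speed ratio: V_B/V_A = (z_B/z_A)^α = (105.0/42.3)^0.295 = (2.4823)^0.295 = 1.30762
Power-density ratio: P_B/P_A = (V_B/V_A)³ = (1.30762)³ = 2.23584

2.236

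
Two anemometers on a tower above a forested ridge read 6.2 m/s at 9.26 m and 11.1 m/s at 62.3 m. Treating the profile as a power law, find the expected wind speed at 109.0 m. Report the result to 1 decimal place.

13.2 m/s

First find α: α = ln(V₂/V₁)/ln(z₂/z₁) = ln(11.1/6.2)/ln(62.3/9.26) = 0.58240/1.90626 = 0.3055
Extrapolate from 62.3 m to 109.0 m: V₃ = 11.1 × (109.0/62.3)^0.3055 = 11.1 × 1.1864 = 13.1688 m/s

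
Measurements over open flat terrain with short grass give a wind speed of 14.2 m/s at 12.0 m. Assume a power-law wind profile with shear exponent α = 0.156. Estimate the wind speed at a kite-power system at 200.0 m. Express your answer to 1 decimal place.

Power-law profile: V₂ = V₁ · (z₂/z₁)^α
V₂ = 14.2 × (200.0/12.0)^0.156 = 14.2 × (16.6667)^0.156
    = 14.2 × 1.5510 = 22.0240 m/s

22.0 m/s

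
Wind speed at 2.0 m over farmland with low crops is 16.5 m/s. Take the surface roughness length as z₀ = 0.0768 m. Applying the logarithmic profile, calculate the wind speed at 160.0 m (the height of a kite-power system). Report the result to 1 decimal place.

38.7 m/s

Log law: V(z) ∝ ln(z/z₀), so V₂/V₁ = ln(z₂/z₀) / ln(z₁/z₀).
ln(160.0/0.0768) = 7.6417, ln(2.0/0.0768) = 3.2597
V₂ = 16.5 × 7.6417/3.2597 = 16.5 × 2.3443 = 38.6810 m/s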